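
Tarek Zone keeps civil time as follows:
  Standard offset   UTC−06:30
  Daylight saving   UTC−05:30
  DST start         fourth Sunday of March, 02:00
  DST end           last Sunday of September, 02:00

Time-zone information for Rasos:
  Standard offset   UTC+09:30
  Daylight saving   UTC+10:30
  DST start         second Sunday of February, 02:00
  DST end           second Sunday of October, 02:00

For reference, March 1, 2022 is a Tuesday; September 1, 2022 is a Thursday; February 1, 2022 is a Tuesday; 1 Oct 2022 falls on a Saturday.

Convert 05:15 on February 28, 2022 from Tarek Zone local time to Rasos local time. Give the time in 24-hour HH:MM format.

22:15

1 March 2022 is a Tuesday, so the first Sunday is March 6 and the fourth is March 27.
1 September 2022 is a Thursday, so Sundays fall on 4, 11, 18, 25; the last is September 25.
Daylight saving runs 27 March – 25 September; February 28, 2022 is outside that window, so Tarek Zone is on standard time at UTC−06:30.
05:15 Tarek Zone + 6h30m = 11:45 UTC.
1 February 2022 is a Tuesday, so the first Sunday is February 6 and the second is February 13.
1 October 2022 is a Saturday, so the first Sunday is October 2 and the second is October 9.
At the standard offset (UTC+09:30), 11:45 UTC + 9h30m = 21:15 Rasos standard time.
Daylight saving runs 13 February – 9 October; the standard-time date in Rasos, February 28, 2022, is inside that window, so Rasos is at UTC+10:30.
11:45 UTC + 10h30m = 22:15 Rasos.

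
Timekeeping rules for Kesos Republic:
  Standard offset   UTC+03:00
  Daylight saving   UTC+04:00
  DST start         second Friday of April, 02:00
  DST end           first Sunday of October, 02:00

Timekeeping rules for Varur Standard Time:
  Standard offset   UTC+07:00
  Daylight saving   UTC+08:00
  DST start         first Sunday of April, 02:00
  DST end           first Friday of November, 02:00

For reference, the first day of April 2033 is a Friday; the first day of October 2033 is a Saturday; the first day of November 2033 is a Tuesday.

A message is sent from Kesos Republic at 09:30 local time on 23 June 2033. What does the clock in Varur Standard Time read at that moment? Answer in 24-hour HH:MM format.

1 April 2033 is a Friday, so the first Friday is April 1 and the second is April 8.
1 October 2033 is a Saturday, so the first Sunday is October 2.
23 June 2033 falls between 8 April and 2 October, so daylight saving is in effect and Kesos Republic is at UTC+04:00.
09:30 Kesos Republic − 4h = 05:30 UTC.
1 April 2033 is a Friday, so the first Sunday is April 3.
1 November 2033 is a Tuesday, so the first Friday is November 4.
At the standard offset (UTC+07:00), 05:30 UTC + 7h = 12:30 Varur Standard Time standard time.
The standard-time date in Varur Standard Time, 23 June 2033, falls between 3 April and 4 November, so daylight saving is in effect and Varur Standard Time is at UTC+08:00.
05:30 UTC + 8h = 13:30 Varur Standard Time.

13:30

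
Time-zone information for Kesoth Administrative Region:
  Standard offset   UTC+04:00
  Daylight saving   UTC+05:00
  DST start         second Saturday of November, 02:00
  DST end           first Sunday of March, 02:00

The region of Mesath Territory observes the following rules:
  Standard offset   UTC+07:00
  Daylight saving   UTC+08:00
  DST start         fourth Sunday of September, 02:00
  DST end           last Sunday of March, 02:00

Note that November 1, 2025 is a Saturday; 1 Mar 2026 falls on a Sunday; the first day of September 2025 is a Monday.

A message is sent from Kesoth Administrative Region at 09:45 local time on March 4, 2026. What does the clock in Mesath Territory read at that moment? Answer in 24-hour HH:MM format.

13:45

1 November 2025 is a Saturday, so the first Saturday is November 1 and the second is November 8.
1 March 2026 is a Sunday, so the first Sunday is March 1.
Daylight saving runs 8 November 2025 – 1 March 2026; March 4, 2026 is outside that window, so Kesoth Administrative Region is on standard time at UTC+04:00.
09:45 Kesoth Administrative Region − 4h = 05:45 UTC.
1 September 2025 is a Monday, so the first Sunday is September 7 and the fourth is September 28.
1 March 2026 is a Sunday, so Sundays fall on 1, 8, 15, 22, 29; the last is March 29.
At the standard offset (UTC+07:00), 05:45 UTC + 7h = 12:45 Mesath Territory standard time.
The standard-time date in Mesath Territory, March 4, 2026, falls between 28 September 2025 and 29 March 2026, so daylight saving is in effect and Mesath Territory is at UTC+08:00.
05:45 UTC + 8h = 13:45 Mesath Territory.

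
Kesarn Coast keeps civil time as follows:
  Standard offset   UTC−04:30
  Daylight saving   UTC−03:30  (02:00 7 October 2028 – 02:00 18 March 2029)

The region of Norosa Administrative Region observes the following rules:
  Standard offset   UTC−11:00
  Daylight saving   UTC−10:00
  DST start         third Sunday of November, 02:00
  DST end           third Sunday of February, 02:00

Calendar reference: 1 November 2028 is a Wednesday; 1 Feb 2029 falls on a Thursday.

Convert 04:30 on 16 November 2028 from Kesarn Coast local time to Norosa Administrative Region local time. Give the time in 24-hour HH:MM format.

21:00

Daylight saving runs 7 October 2028 – 18 March 2029; 16 November 2028 is inside that window, so Kesarn Coast is at UTC−03:30.
04:30 Kesarn Coast + 3h30m = 08:00 UTC.
1 November 2028 is a Wednesday, so the first Sunday is November 5 and the third is November 19.
1 February 2029 is a Thursday, so the first Sunday is February 4 and the third is February 18.
At the standard offset (UTC−11:00), 08:00 UTC − 11h = 21:00 Norosa Administrative Region standard time (rolling into the previous day, 15 November 2028).
Daylight saving runs 19 November 2028 – 18 February 2029; the standard-time date in Norosa Administrative Region, 15 November 2028, is outside that window, so Norosa Administrative Region is on standard time at UTC−11:00.
08:00 UTC − 11h = 21:00 Norosa Administrative Region (rolling into the previous day, 15 November 2028).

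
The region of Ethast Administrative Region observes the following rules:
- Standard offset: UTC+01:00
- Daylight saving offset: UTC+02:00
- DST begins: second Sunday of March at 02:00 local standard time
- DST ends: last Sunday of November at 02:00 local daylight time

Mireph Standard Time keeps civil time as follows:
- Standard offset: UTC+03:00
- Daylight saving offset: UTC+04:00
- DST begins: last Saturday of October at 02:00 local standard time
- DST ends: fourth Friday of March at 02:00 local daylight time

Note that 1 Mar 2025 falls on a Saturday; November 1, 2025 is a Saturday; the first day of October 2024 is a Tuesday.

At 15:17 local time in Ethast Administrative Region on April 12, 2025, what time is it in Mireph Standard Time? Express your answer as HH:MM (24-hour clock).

1 March 2025 is a Saturday, so the first Sunday is March 2 and the second is March 9.
1 November 2025 is a Saturday, so Sundays fall on 2, 9, 16, 23, 30; the last is November 30.
April 12, 2025 lies within the daylight-saving period (9 March – 30 November), so Ethast Administrative Region is on daylight time, UTC+02:00.
15:17 Ethast Administrative Region − 2h = 13:17 UTC.
1 October 2024 is a Tuesday, so Saturdays fall on 5, 12, 19, 26; the last is October 26.
1 March 2025 is a Saturday, so the first Friday is March 7 and the fourth is March 28.
At the standard offset (UTC+03:00), 13:17 UTC + 3h = 16:17 Mireph Standard Time standard time.
Daylight saving runs 26 October 2024 – 28 March 2025; the standard-time date in Mireph Standard Time, April 12, 2025, is outside that window, so Mireph Standard Time is on standard time at UTC+03:00.
13:17 UTC + 3h = 16:17 Mireph Standard Time.

16:17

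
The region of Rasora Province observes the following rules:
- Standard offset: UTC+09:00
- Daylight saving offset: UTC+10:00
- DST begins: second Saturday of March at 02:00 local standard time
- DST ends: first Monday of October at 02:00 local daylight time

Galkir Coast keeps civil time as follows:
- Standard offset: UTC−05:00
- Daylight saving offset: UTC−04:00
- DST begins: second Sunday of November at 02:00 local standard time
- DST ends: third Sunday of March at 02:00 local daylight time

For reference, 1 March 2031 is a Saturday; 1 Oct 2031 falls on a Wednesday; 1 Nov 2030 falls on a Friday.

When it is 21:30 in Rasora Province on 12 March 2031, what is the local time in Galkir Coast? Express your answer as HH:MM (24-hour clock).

07:30

1 March 2031 is a Saturday, so the first Saturday is March 1 and the second is March 8.
1 October 2031 is a Wednesday, so the first Monday is October 6.
12 March 2031 lies within the daylight-saving period (8 March – 6 October), so Rasora Province is on daylight time, UTC+10:00.
21:30 Rasora Province − 10h = 11:30 UTC.
1 November 2030 is a Friday, so the first Sunday is November 3 and the second is November 10.
1 March 2031 is a Saturday, so the first Sunday is March 2 and the third is March 16.
At the standard offset (UTC−05:00), 11:30 UTC − 5h = 06:30 Galkir Coast standard time.
The standard-time date in Galkir Coast, 12 March 2031, falls between 10 November 2030 and 16 March 2031, so daylight saving is in effect and Galkir Coast is at UTC−04:00.
11:30 UTC − 4h = 07:30 Galkir Coast.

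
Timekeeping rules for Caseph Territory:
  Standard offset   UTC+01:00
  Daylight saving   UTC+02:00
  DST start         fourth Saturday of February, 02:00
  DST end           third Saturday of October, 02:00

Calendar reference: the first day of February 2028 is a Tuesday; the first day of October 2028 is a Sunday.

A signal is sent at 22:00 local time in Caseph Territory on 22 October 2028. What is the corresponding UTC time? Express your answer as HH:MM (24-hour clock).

21:00

1 February 2028 is a Tuesday, so the first Saturday is February 5 and the fourth is February 26.
1 October 2028 is a Sunday, so the first Saturday is October 7 and the third is October 21.
Daylight saving runs 26 February – 21 October; 22 October 2028 is outside that window, so Caseph Territory is on standard time at UTC+01:00.
22:00 local − 1h = 21:00 UTC.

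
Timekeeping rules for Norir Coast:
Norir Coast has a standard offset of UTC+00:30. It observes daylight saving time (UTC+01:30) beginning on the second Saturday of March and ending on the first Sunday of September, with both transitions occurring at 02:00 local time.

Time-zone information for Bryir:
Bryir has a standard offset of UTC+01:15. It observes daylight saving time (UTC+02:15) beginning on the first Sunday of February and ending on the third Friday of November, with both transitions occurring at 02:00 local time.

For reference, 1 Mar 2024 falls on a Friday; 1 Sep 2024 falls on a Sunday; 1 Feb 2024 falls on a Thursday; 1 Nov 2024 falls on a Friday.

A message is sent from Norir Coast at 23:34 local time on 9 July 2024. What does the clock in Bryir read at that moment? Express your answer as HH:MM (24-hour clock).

1 March 2024 is a Friday, so the first Saturday is March 2 and the second is March 9.
1 September 2024 is a Sunday, so the first Sunday is September 1.
Daylight saving runs 9 March – 1 September; 9 July 2024 is inside that window, so Norir Coast is at UTC+01:30.
23:34 Norir Coast − 1h30m = 22:04 UTC.
1 February 2024 is a Thursday, so the first Sunday is February 4.
1 November 2024 is a Friday, so the first Friday is November 1 and the third is November 15.
At the standard offset (UTC+01:15), 22:04 UTC + 1h15m = 23:19 Bryir standard time.
Daylight saving runs 4 February – 15 November; the standard-time date in Bryir, 9 July 2024, is inside that window, so Bryir is at UTC+02:15.
22:04 UTC + 2h15m = 00:19 Bryir (rolling into the next day, 10 July 2024).

00:19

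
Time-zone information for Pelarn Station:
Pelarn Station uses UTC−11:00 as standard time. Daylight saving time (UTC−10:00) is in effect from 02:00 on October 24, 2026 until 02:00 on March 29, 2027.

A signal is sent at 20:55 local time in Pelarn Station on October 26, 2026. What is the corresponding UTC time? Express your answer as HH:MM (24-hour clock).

06:55

October 26, 2026 falls between 24 October 2026 and 29 March 2027, so daylight saving is in effect and Pelarn Station is at UTC−10:00.
20:55 local + 10h = 06:55 UTC (rolling into the next day, 27 October 2026).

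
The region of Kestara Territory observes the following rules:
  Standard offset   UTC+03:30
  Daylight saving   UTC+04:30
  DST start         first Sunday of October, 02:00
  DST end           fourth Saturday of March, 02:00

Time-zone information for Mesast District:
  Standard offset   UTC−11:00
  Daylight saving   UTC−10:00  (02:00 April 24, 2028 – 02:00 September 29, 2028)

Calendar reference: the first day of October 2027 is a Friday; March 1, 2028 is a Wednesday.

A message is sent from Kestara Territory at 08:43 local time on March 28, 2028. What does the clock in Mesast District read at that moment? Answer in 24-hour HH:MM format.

18:13

1 October 2027 is a Friday, so the first Sunday is October 3.
1 March 2028 is a Wednesday, so the first Saturday is March 4 and the fourth is March 25.
March 28, 2028 does not fall between 3 October 2027 and 25 March 2028, so daylight saving is not in effect and Kestara Territory is at UTC+03:30.
08:43 Kestara Territory − 3h30m = 05:13 UTC.
At the standard offset (UTC−11:00), 05:13 UTC − 11h = 18:13 Mesast District standard time (rolling into the previous day, 27 March 2028).
Daylight saving runs 24 April – 29 September; the standard-time date in Mesast District, March 27, 2028, is outside that window, so Mesast District is on standard time at UTC−11:00.
05:13 UTC − 11h = 18:13 Mesast District (rolling into the previous day, 27 March 2028).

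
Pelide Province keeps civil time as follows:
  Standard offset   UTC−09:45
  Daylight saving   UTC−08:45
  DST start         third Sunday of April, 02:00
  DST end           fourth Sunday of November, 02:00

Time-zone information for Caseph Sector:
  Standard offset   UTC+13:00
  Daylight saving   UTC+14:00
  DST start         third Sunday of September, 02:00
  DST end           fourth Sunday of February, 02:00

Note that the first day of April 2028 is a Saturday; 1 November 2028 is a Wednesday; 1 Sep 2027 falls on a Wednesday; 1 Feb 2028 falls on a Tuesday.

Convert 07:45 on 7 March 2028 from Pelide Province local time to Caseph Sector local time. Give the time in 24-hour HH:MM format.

1 April 2028 is a Saturday, so the first Sunday is April 2 and the third is April 16.
1 November 2028 is a Wednesday, so the first Sunday is November 5 and the fourth is November 26.
7 March 2028 is outside the daylight-saving period (16 April – 26 November), so Pelide Province is on standard time, UTC−09:45.
07:45 Pelide Province + 9h45m = 17:30 UTC.
1 September 2027 is a Wednesday, so the first Sunday is September 5 and the third is September 19.
1 February 2028 is a Tuesday, so the first Sunday is February 6 and the fourth is February 27.
At the standard offset (UTC+13:00), 17:30 UTC + 13h = 06:30 Caseph Sector standard time (rolling into the next day, 8 March 2028).
The standard-time date in Caseph Sector, 8 March 2028, is outside the daylight-saving period (19 September 2027 – 27 February 2028), so Caseph Sector is on standard time, UTC+13:00.
17:30 UTC + 13h = 06:30 Caseph Sector (rolling into the next day, 8 March 2028).

06:30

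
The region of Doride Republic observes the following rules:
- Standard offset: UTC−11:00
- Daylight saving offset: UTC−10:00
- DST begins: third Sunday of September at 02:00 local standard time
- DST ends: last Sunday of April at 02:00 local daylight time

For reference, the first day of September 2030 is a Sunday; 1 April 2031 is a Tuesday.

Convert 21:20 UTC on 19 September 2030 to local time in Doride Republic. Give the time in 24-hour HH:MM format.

1 September 2030 is a Sunday, so the first Sunday is September 1 and the third is September 15.
1 April 2031 is a Tuesday, so Sundays fall on 6, 13, 20, 27; the last is April 27.
At the standard offset (UTC−11:00), 21:20 UTC − 11h = 10:20 Doride Republic standard time.
Daylight saving runs 15 September 2030 – 27 April 2031; the standard-time date in Doride Republic, 19 September 2030, is inside that window, so Doride Republic is at UTC−10:00.
21:20 UTC − 10h = 11:20 local.

11:20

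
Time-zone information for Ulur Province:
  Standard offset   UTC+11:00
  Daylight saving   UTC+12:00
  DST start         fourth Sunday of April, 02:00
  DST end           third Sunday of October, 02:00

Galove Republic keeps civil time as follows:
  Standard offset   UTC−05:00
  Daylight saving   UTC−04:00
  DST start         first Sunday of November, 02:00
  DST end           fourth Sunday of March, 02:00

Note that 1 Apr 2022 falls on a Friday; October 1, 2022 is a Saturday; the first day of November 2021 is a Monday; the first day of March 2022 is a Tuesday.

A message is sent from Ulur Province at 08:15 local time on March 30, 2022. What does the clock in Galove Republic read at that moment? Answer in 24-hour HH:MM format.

16:15

1 April 2022 is a Friday, so the first Sunday is April 3 and the fourth is April 24.
1 October 2022 is a Saturday, so the first Sunday is October 2 and the third is October 16.
Daylight saving runs 24 April – 16 October; March 30, 2022 is outside that window, so Ulur Province is on standard time at UTC+11:00.
08:15 Ulur Province − 11h = 21:15 UTC (rolling into the previous day, 29 March 2022).
1 November 2021 is a Monday, so the first Sunday is November 7.
1 March 2022 is a Tuesday, so the first Sunday is March 6 and the fourth is March 27.
At the standard offset (UTC−05:00), 21:15 UTC − 5h = 16:15 Galove Republic standard time.
Daylight saving runs 7 November 2021 – 27 March 2022; the standard-time date in Galove Republic, March 29, 2022, is outside that window, so Galove Republic is on standard time at UTC−05:00.
21:15 UTC − 5h = 16:15 Galove Republic.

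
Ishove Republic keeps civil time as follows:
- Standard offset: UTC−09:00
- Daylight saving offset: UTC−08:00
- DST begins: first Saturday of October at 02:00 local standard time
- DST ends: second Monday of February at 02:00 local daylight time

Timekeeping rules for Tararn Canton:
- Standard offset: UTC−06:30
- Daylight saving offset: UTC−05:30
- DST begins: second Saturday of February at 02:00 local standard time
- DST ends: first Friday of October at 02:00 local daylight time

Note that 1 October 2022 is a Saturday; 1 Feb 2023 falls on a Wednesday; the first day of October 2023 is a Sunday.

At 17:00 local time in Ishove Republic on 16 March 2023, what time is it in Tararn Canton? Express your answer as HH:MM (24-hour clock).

1 October 2022 is a Saturday, so the first Saturday is October 1.
1 February 2023 is a Wednesday, so the first Monday is February 6 and the second is February 13.
16 March 2023 is outside the daylight-saving period (1 October 2022 – 13 February 2023), so Ishove Republic is on standard time, UTC−09:00.
17:00 Ishove Republic + 9h = 02:00 UTC (rolling into the next day, 17 March 2023).
1 February 2023 is a Wednesday, so the first Saturday is February 4 and the second is February 11.
1 October 2023 is a Sunday, so the first Friday is October 6.
At the standard offset (UTC−06:30), 02:00 UTC − 6h30m = 19:30 Tararn Canton standard time (rolling into the previous day, 16 March 2023).
Daylight saving runs 11 February – 6 October; the standard-time date in Tararn Canton, 16 March 2023, is inside that window, so Tararn Canton is at UTC−05:30.
02:00 UTC − 5h30m = 20:30 Tararn Canton (rolling into the previous day, 16 March 2023).

20:30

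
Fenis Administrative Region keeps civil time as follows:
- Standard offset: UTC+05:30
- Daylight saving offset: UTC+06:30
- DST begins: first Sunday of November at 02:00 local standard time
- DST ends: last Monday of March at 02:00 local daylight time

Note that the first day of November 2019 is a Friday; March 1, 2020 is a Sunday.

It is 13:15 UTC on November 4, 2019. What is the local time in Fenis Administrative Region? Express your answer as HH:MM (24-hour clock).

19:45

1 November 2019 is a Friday, so the first Sunday is November 3.
1 March 2020 is a Sunday, so Mondays fall on 2, 9, 16, 23, 30; the last is March 30.
At the standard offset (UTC+05:30), 13:15 UTC + 5h30m = 18:45 Fenis Administrative Region standard time.
The standard-time date in Fenis Administrative Region, November 4, 2019, lies within the daylight-saving period (3 November 2019 – 30 March 2020), so Fenis Administrative Region is on daylight time, UTC+06:30.
13:15 UTC + 6h30m = 19:45 local.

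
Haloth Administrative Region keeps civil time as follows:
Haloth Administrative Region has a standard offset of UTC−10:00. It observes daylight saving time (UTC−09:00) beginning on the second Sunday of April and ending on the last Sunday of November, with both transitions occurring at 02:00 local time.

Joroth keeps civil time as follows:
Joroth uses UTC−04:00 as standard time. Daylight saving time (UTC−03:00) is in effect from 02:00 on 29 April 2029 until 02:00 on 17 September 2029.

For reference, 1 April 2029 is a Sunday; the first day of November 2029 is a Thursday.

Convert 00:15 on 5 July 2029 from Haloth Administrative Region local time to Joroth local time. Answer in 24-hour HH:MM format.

06:15

1 April 2029 is a Sunday, so the first Sunday is April 1 and the second is April 8.
1 November 2029 is a Thursday, so Sundays fall on 4, 11, 18, 25; the last is November 25.
5 July 2029 falls between 8 April and 25 November, so daylight saving is in effect and Haloth Administrative Region is at UTC−09:00.
00:15 Haloth Administrative Region + 9h = 09:15 UTC.
At the standard offset (UTC−04:00), 09:15 UTC − 4h = 05:15 Joroth standard time.
Daylight saving runs 29 April – 17 September; the standard-time date in Joroth, 5 July 2029, is inside that window, so Joroth is at UTC−03:00.
09:15 UTC − 3h = 06:15 Joroth.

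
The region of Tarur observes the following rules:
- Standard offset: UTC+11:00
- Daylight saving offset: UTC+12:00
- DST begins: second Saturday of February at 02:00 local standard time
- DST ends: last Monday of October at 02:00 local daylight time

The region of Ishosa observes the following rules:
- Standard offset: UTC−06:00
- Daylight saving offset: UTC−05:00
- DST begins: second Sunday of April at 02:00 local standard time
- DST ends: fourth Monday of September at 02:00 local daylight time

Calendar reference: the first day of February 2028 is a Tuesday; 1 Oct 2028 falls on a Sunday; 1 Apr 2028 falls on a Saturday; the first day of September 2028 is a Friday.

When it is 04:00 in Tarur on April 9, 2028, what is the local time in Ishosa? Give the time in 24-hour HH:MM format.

10:00

1 February 2028 is a Tuesday, so the first Saturday is February 5 and the second is February 12.
1 October 2028 is a Sunday, so Mondays fall on 2, 9, 16, 23, 30; the last is October 30.
April 9, 2028 falls between 12 February and 30 October, so daylight saving is in effect and Tarur is at UTC+12:00.
04:00 Tarur − 12h = 16:00 UTC (rolling into the previous day, 8 April 2028).
1 April 2028 is a Saturday, so the first Sunday is April 2 and the second is April 9.
1 September 2028 is a Friday, so the first Monday is September 4 and the fourth is September 25.
At the standard offset (UTC−06:00), 16:00 UTC − 6h = 10:00 Ishosa standard time.
The standard-time date in Ishosa, April 8, 2028, does not fall between 9 April and 25 September, so daylight saving is not in effect and Ishosa is at UTC−06:00.
16:00 UTC − 6h = 10:00 Ishosa.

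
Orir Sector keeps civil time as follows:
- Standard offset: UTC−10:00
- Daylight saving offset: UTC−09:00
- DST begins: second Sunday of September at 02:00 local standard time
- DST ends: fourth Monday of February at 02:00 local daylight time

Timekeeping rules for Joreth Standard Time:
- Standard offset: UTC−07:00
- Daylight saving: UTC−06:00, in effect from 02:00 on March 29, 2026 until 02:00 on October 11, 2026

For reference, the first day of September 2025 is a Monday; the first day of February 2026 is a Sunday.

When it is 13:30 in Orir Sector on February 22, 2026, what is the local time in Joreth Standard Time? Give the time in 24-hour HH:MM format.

1 September 2025 is a Monday, so the first Sunday is September 7 and the second is September 14.
1 February 2026 is a Sunday, so the first Monday is February 2 and the fourth is February 23.
Daylight saving runs 14 September 2025 – 23 February 2026; February 22, 2026 is inside that window, so Orir Sector is at UTC−09:00.
13:30 Orir Sector + 9h = 22:30 UTC.
At the standard offset (UTC−07:00), 22:30 UTC − 7h = 15:30 Joreth Standard Time standard time.
The standard-time date in Joreth Standard Time, February 22, 2026, does not fall between 29 March and 11 October, so daylight saving is not in effect and Joreth Standard Time is at UTC−07:00.
22:30 UTC − 7h = 15:30 Joreth Standard Time.

15:30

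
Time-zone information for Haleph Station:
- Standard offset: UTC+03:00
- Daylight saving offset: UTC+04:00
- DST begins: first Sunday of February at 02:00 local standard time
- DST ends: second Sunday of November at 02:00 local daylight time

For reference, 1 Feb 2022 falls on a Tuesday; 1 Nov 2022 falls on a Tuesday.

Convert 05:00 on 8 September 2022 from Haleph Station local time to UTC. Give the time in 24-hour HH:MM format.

01:00

1 February 2022 is a Tuesday, so the first Sunday is February 6.
1 November 2022 is a Tuesday, so the first Sunday is November 6 and the second is November 13.
Daylight saving runs 6 February – 13 November; 8 September 2022 is inside that window, so Haleph Station is at UTC+04:00.
05:00 local − 4h = 01:00 UTC.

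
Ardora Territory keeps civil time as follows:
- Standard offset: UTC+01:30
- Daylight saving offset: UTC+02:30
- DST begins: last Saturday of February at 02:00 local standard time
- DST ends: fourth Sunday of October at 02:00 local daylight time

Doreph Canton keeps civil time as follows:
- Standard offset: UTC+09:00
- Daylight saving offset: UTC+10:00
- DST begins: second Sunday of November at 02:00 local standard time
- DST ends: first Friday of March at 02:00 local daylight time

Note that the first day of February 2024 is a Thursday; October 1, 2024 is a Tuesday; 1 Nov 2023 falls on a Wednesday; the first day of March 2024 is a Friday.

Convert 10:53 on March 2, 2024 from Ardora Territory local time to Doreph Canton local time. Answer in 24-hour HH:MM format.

17:23

1 February 2024 is a Thursday, so Saturdays fall on 3, 10, 17, 24; the last is February 24.
1 October 2024 is a Tuesday, so the first Sunday is October 6 and the fourth is October 27.
March 2, 2024 falls between 24 February and 27 October, so daylight saving is in effect and Ardora Territory is at UTC+02:30.
10:53 Ardora Territory − 2h30m = 08:23 UTC.
1 November 2023 is a Wednesday, so the first Sunday is November 5 and the second is November 12.
1 March 2024 is a Friday, so the first Friday is March 1.
At the standard offset (UTC+09:00), 08:23 UTC + 9h = 17:23 Doreph Canton standard time.
The standard-time date in Doreph Canton, March 2, 2024, is outside the daylight-saving period (12 November 2023 – 1 March 2024), so Doreph Canton is on standard time, UTC+09:00.
08:23 UTC + 9h = 17:23 Doreph Canton.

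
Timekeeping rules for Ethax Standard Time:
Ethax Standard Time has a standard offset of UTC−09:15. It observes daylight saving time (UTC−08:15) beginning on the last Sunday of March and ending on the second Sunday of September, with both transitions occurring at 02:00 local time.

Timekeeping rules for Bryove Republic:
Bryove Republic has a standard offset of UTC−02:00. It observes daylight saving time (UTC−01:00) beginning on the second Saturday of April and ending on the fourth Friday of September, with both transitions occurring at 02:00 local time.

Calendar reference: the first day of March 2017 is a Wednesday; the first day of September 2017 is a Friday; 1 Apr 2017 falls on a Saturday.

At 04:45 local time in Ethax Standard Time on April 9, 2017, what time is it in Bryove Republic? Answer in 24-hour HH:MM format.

12:00

1 March 2017 is a Wednesday, so Sundays fall on 5, 12, 19, 26; the last is March 26.
1 September 2017 is a Friday, so the first Sunday is September 3 and the second is September 10.
April 9, 2017 falls between 26 March and 10 September, so daylight saving is in effect and Ethax Standard Time is at UTC−08:15.
04:45 Ethax Standard Time + 8h15m = 13:00 UTC.
1 April 2017 is a Saturday, so the first Saturday is April 1 and the second is April 8.
1 September 2017 is a Friday, so the first Friday is September 1 and the fourth is September 22.
At the standard offset (UTC−02:00), 13:00 UTC − 2h = 11:00 Bryove Republic standard time.
The standard-time date in Bryove Republic, April 9, 2017, lies within the daylight-saving period (8 April – 22 September), so Bryove Republic is on daylight time, UTC−01:00.
13:00 UTC − 1h = 12:00 Bryove Republic.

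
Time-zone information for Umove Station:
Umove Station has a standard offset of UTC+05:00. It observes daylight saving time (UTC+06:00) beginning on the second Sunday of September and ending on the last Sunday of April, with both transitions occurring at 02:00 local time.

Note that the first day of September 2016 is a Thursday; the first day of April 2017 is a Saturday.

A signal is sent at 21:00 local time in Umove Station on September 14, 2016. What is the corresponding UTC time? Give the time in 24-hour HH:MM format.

15:00

1 September 2016 is a Thursday, so the first Sunday is September 4 and the second is September 11.
1 April 2017 is a Saturday, so Sundays fall on 2, 9, 16, 23, 30; the last is April 30.
September 14, 2016 falls between 11 September 2016 and 30 April 2017, so daylight saving is in effect and Umove Station is at UTC+06:00.
21:00 local − 6h = 15:00 UTC.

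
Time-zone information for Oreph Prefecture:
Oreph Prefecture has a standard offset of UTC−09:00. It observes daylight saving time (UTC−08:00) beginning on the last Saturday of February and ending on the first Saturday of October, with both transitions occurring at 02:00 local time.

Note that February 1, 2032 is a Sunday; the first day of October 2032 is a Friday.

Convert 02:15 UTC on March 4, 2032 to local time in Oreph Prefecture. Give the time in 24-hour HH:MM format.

1 February 2032 is a Sunday, so Saturdays fall on 7, 14, 21, 28; the last is February 28.
1 October 2032 is a Friday, so the first Saturday is October 2.
At the standard offset (UTC−09:00), 02:15 UTC − 9h = 17:15 Oreph Prefecture standard time (rolling into the previous day, 3 March 2032).
The standard-time date in Oreph Prefecture, March 3, 2032, falls between 28 February and 2 October, so daylight saving is in effect and Oreph Prefecture is at UTC−08:00.
02:15 UTC − 8h = 18:15 local (rolling into the previous day, 3 March 2032).

18:15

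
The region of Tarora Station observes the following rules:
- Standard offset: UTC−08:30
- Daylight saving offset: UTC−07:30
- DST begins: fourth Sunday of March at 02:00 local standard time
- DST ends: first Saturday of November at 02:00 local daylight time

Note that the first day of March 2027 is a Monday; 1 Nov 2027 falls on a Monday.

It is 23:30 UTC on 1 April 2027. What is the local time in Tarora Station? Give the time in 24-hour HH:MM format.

16:00

1 March 2027 is a Monday, so the first Sunday is March 7 and the fourth is March 28.
1 November 2027 is a Monday, so the first Saturday is November 6.
At the standard offset (UTC−08:30), 23:30 UTC − 8h30m = 15:00 Tarora Station standard time.
The standard-time date in Tarora Station, 1 April 2027, lies within the daylight-saving period (28 March – 6 November), so Tarora Station is on daylight time, UTC−07:30.
23:30 UTC − 7h30m = 16:00 local.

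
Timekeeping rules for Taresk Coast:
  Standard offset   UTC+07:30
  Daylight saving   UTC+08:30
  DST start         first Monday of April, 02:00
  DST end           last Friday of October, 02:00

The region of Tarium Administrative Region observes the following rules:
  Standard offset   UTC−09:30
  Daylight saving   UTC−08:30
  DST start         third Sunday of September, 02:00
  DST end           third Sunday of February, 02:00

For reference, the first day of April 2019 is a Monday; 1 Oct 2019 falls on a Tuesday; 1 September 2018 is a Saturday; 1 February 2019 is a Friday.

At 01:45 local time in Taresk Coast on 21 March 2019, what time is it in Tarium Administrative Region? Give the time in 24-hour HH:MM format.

1 April 2019 is a Monday, so the first Monday is April 1.
1 October 2019 is a Tuesday, so Fridays fall on 4, 11, 18, 25; the last is October 25.
21 March 2019 is outside the daylight-saving period (1 April – 25 October), so Taresk Coast is on standard time, UTC+07:30.
01:45 Taresk Coast − 7h30m = 18:15 UTC (rolling into the previous day, 20 March 2019).
1 September 2018 is a Saturday, so the first Sunday is September 2 and the third is September 16.
1 February 2019 is a Friday, so the first Sunday is February 3 and the third is February 17.
At the standard offset (UTC−09:30), 18:15 UTC − 9h30m = 08:45 Tarium Administrative Region standard time.
The standard-time date in Tarium Administrative Region, 20 March 2019, is outside the daylight-saving period (16 September 2018 – 17 February 2019), so Tarium Administrative Region is on standard time, UTC−09:30.
18:15 UTC − 9h30m = 08:45 Tarium Administrative Region.

08:45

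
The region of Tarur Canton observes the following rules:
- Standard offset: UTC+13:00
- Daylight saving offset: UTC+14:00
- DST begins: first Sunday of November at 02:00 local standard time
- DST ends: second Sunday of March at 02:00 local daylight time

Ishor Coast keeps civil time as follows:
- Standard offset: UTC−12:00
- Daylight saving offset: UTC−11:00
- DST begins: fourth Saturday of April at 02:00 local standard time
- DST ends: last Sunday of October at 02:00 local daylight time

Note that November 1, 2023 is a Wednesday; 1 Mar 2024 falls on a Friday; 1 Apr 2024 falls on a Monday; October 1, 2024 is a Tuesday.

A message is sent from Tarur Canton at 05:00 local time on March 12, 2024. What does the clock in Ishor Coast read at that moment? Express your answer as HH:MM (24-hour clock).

04:00

1 November 2023 is a Wednesday, so the first Sunday is November 5.
1 March 2024 is a Friday, so the first Sunday is March 3 and the second is March 10.
Daylight saving runs 5 November 2023 – 10 March 2024; March 12, 2024 is outside that window, so Tarur Canton is on standard time at UTC+13:00.
05:00 Tarur Canton − 13h = 16:00 UTC (rolling into the previous day, 11 March 2024).
1 April 2024 is a Monday, so the first Saturday is April 6 and the fourth is April 27.
1 October 2024 is a Tuesday, so Sundays fall on 6, 13, 20, 27; the last is October 27.
At the standard offset (UTC−12:00), 16:00 UTC − 12h = 04:00 Ishor Coast standard time.
The standard-time date in Ishor Coast, March 11, 2024, is outside the daylight-saving period (27 April – 27 October), so Ishor Coast is on standard time, UTC−12:00.
16:00 UTC − 12h = 04:00 Ishor Coast.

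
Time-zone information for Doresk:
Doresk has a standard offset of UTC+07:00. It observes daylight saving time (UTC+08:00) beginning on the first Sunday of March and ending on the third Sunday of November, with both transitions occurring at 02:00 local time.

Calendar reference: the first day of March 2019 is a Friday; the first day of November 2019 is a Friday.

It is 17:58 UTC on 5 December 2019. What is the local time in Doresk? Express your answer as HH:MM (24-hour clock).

1 March 2019 is a Friday, so the first Sunday is March 3.
1 November 2019 is a Friday, so the first Sunday is November 3 and the third is November 17.
At the standard offset (UTC+07:00), 17:58 UTC + 7h = 00:58 Doresk standard time (rolling into the next day, 6 December 2019).
Daylight saving runs 3 March – 17 November; the standard-time date in Doresk, 6 December 2019, is outside that window, so Doresk is on standard time at UTC+07:00.
17:58 UTC + 7h = 00:58 local (rolling into the next day, 6 December 2019).

00:58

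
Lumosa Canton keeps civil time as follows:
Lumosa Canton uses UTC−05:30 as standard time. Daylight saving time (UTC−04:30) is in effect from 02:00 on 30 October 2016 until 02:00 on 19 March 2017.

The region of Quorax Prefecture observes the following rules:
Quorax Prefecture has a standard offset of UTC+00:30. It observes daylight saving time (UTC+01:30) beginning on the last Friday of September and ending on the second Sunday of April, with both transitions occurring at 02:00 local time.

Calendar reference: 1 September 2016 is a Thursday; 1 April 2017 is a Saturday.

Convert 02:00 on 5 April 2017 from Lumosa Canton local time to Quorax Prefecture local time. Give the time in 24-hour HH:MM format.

09:00

5 April 2017 does not fall between 30 October 2016 and 19 March 2017, so daylight saving is not in effect and Lumosa Canton is at UTC−05:30.
02:00 Lumosa Canton + 5h30m = 07:30 UTC.
1 September 2016 is a Thursday, so Fridays fall on 2, 9, 16, 23, 30; the last is September 30.
1 April 2017 is a Saturday, so the first Sunday is April 2 and the second is April 9.
At the standard offset (UTC+00:30), 07:30 UTC + 0h30m = 08:00 Quorax Prefecture standard time.
The standard-time date in Quorax Prefecture, 5 April 2017, lies within the daylight-saving period (30 September 2016 – 9 April 2017), so Quorax Prefecture is on daylight time, UTC+01:30.
07:30 UTC + 1h30m = 09:00 Quorax Prefecture.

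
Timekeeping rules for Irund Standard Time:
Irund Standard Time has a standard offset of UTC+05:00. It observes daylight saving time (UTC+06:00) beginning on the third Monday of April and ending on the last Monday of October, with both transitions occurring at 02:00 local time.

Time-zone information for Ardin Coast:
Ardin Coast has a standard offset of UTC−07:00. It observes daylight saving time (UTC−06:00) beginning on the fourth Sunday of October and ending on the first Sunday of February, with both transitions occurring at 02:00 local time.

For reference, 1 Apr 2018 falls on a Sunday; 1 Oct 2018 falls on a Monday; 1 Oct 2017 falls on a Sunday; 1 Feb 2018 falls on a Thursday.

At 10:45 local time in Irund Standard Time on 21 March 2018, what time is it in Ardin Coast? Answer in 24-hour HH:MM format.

1 April 2018 is a Sunday, so the first Monday is April 2 and the third is April 16.
1 October 2018 is a Monday, so Mondays fall on 1, 8, 15, 22, 29; the last is October 29.
Daylight saving runs 16 April – 29 October; 21 March 2018 is outside that window, so Irund Standard Time is on standard time at UTC+05:00.
10:45 Irund Standard Time − 5h = 05:45 UTC.
1 October 2017 is a Sunday, so the first Sunday is October 1 and the fourth is October 22.
1 February 2018 is a Thursday, so the first Sunday is February 4.
At the standard offset (UTC−07:00), 05:45 UTC − 7h = 22:45 Ardin Coast standard time (rolling into the previous day, 20 March 2018).
Daylight saving runs 22 October 2017 – 4 February 2018; the standard-time date in Ardin Coast, 20 March 2018, is outside that window, so Ardin Coast is on standard time at UTC−07:00.
05:45 UTC − 7h = 22:45 Ardin Coast (rolling into the previous day, 20 March 2018).

22:45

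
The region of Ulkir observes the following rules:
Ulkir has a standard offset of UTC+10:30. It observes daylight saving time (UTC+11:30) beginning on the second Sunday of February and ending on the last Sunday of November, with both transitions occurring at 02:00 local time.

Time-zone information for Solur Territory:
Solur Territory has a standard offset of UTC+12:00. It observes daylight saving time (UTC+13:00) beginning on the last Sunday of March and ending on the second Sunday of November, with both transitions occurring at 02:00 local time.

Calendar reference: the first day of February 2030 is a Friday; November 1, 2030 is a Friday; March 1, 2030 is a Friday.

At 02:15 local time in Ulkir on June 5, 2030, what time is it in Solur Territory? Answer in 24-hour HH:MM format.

1 February 2030 is a Friday, so the first Sunday is February 3 and the second is February 10.
1 November 2030 is a Friday, so Sundays fall on 3, 10, 17, 24; the last is November 24.
June 5, 2030 falls between 10 February and 24 November, so daylight saving is in effect and Ulkir is at UTC+11:30.
02:15 Ulkir − 11h30m = 14:45 UTC (rolling into the previous day, 4 June 2030).
1 March 2030 is a Friday, so Sundays fall on 3, 10, 17, 24, 31; the last is March 31.
1 November 2030 is a Friday, so the first Sunday is November 3 and the second is November 10.
At the standard offset (UTC+12:00), 14:45 UTC + 12h = 02:45 Solur Territory standard time (rolling into the next day, 5 June 2030).
The standard-time date in Solur Territory, June 5, 2030, lies within the daylight-saving period (31 March – 10 November), so Solur Territory is on daylight time, UTC+13:00.
14:45 UTC + 13h = 03:45 Solur Territory (rolling into the next day, 5 June 2030).

03:45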